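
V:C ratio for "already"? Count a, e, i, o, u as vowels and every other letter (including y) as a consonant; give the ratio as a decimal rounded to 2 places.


Word: "already"
Vowels (a,e,i,o,u): 3
Consonants: 4
Ratio = 3/4
= 0.75


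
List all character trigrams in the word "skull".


Word: "skull" (length 5)
Number of trigrams = 5 - 3 + 1 = 3
  Position 0: "sku"
  Position 1: "kul"
  Position 2: "ull"
Trigrams = "sku", "kul", "ull"


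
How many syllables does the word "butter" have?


Word: "butter"
Syllable breakdown: but / ter
Counting: 2 parts
= 2 syllables


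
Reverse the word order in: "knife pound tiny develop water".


Original: "knife pound tiny develop water"
Words (1..n): knife | pound | tiny | develop | water
Reversed (n..1): water | develop | tiny | pound | knife
Result = "water develop tiny pound knife"


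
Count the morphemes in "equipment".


Word: "equipment"
Morphemes: equip + -ment
Each morpheme carries meaning
= 2 morphemes


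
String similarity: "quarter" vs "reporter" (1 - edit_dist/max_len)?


Word 1: "quarter" (length 7)
Word 2: "reporter" (length 8)
One optimal edit sequence:
  1. insert 'r'  (+1)
  2. substitute 'q' -> 'e'  (+1)
  3. substitute 'u' -> 'p'  (+1)
  4. substitute 'a' -> 'o'  (+1)
  5. keep 'r'
  6. keep 't'
  7. keep 'e'
  8. keep 'r'
Edit distance = 4
Max length = max(7, 8) = 8
Similarity = 1 - 4/8
= 0.5000


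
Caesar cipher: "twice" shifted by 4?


Word: "twice"
Shift: 4
Each letter → (letter + shift) mod 26:
  't' (19) + 4 = 23 → 'x'
  'w' (22) + 4 = 0 → 'a'
  'i' (8) + 4 = 12 → 'm'
  'c' (2) + 4 = 6 → 'g'
  'e' (4) + 4 = 8 → 'i'
Result = "xamgi"


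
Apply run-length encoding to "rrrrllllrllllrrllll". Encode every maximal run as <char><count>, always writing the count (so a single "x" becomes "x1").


String: "rrrrllllrllllrrllll"
Scanning for consecutive runs:
  'r' x 4
  'l' x 4
  'r' x 1
  'l' x 4
  'r' x 2
  'l' x 4
RLE = "r4l4r1l4r2l4"


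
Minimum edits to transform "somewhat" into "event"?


Word 1: "somewhat" (length 8)
Word 2: "event" (length 5)
One optimal edit sequence (insert/delete/substitute each cost 1):
  1. delete 's'  (+1)
  2. delete 'o'  (+1)
  3. delete 'm'  (+1)
  4. keep 'e'
  5. substitute 'w' -> 'v'  (+1)
  6. substitute 'h' -> 'e'  (+1)
  7. substitute 'a' -> 'n'  (+1)
  8. keep 't'
Total edit operations: 6
Edit distance = 6


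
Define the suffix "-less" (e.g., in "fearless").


Suffix: -less
Example: fearless = fear + -less
Meaning = without


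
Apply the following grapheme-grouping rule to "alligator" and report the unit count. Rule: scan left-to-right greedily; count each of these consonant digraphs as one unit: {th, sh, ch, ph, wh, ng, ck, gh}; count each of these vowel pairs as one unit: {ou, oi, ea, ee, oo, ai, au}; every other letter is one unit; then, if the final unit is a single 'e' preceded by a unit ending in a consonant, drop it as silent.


Word: "alligator" (9 letters)
Left-to-right scan:
  (1) 'a' (letter)
  (2) 'l' (letter)
  (3) 'l' (letter)
  (4) 'i' (letter)
  (5) 'g' (letter)
  (6) 'a' (letter)
  (7) 't' (letter)
  (8) 'o' (letter)
  (9) 'r' (letter)
Units from scan: 9
Sound units = 9 units


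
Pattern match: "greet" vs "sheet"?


Pattern of "greet": [0, 1, 2, 2, 3]
Pattern of "sheet": [0, 1, 2, 2, 3]
Patterns match
Same pattern = Yes


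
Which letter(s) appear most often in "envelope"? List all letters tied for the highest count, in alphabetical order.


Word: "envelope"
Letter counts:
  'e': 3
  'l': 1
  'n': 1
  'o': 1
  'p': 1
  'v': 1
Maximum count = 3
Most frequent = 'e' (3 times each)


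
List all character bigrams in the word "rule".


Word: "rule" (length 4)
Number of bigrams = 4 - 2 + 1 = 3
  Position 0: "ru"
  Position 1: "ul"
  Position 2: "le"
Bigrams = "ru", "ul", "le"


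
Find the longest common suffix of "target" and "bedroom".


Word 1: "target"
Word 2: "bedroom"
Comparing from end:
  Pos -1: 't' != 'm' (stop)
LCS = "" (length 0)


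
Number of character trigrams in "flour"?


Word: "flour" (length 5)
Number of 3-grams = length - 3 + 1 = 5 - 3 + 1
= 3


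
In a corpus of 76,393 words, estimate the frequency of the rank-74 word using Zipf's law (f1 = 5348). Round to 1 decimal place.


Zipf's law: f(r) = f(1) / r
f(1) = 5348
f(74) = 5348 / 74
= 72.3 occurrences


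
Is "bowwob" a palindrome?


Word: "bowwob"
Reversed: "bowwob"
Forward == Backward? bowwob == bowwob
Palindrome = Yes


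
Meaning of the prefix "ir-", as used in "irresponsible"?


Prefix: ir-
Example: irresponsible (ir- + responsible)
Meaning = not


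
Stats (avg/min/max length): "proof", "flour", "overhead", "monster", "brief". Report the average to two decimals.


Lengths: "proof"=5, "flour"=5, "overhead"=8, "monster"=7, "brief"=5
Sum = 30, Count = 5
Average = 30/5 = 6.00
= avg=6.00, min=5, max=8


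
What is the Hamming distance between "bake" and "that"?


Comparing character by character (same length = 4):
  Pos 0: 'b' vs 't' !=
  Pos 1: 'a' vs 'h' !=
  Pos 2: 'k' vs 'a' !=
  Pos 3: 'e' vs 't' !=
Hamming distance = 4


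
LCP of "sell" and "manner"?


Word 1: "sell"
Word 2: "manner"
Comparing from start:
  Pos 0: 's' != 'm' (stop)
LCP = "" (length 0)


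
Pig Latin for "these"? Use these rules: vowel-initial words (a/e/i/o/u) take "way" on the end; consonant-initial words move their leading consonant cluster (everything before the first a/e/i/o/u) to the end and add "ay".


Word: "these"
Starts with consonant(s) → move to end, add 'ay'
Consonant cluster: "th"
Pig Latin = "esethay"


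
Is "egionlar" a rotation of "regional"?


Word: "regional", Candidate: "egionlar"
Method: check if candidate is substring of word+word
"regionalregional" contains "egionlar"? No
Is rotation = No


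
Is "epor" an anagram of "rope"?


Word 1: "rope" → sorted: eopr
Word 2: "epor" → sorted: eopr
Same letters? eopr == eopr
Anagram = Yes


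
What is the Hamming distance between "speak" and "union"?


Comparing character by character (same length = 5):
  Pos 0: 's' vs 'u' !=
  Pos 1: 'p' vs 'n' !=
  Pos 2: 'e' vs 'i' !=
  Pos 3: 'a' vs 'o' !=
  Pos 4: 'k' vs 'n' !=
Hamming distance = 5


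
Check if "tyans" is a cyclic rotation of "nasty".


Word: "nasty", Candidate: "tyans"
Method: check if candidate is substring of word+word
"nastynasty" contains "tyans"? No
Is rotation = No


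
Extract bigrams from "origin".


Word: "origin" (length 6)
Number of bigrams = 6 - 2 + 1 = 5
  Position 0: "or"
  Position 1: "ri"
  Position 2: "ig"
  Position 3: "gi"
  Position 4: "in"
Bigrams = "or", "ri", "ig", "gi", "in"


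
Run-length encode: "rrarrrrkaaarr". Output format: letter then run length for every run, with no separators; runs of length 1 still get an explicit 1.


String: "rrarrrrkaaarr"
Scanning for consecutive runs:
  'r' x 2
  'a' x 1
  'r' x 4
  'k' x 1
  'a' x 3
  'r' x 2
RLE = "r2a1r4k1a3r2"


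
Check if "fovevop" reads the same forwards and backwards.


Word: "fovevop"
Reversed: "povevof"
Forward == Backward? fovevop != povevof
Palindrome = No


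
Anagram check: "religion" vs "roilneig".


Word 1: "religion" → sorted: egiilnor
Word 2: "roilneig" → sorted: egiilnor
Same letters? egiilnor == egiilnor
Anagram = Yes


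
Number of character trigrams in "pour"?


Word: "pour" (length 4)
Number of 3-grams = length - 3 + 1 = 4 - 3 + 1
= 2


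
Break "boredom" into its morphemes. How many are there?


Word: "boredom"
Morphemes: bore | -dom
Each morpheme carries meaning
= 2 morphemes


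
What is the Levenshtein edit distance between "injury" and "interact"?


Word 1: "injury" (length 6)
Word 2: "interact" (length 8)
One optimal edit sequence (insert/delete/substitute each cost 1):
  1. keep 'i'
  2. keep 'n'
  3. substitute 'j' -> 't'  (+1)
  4. substitute 'u' -> 'e'  (+1)
  5. keep 'r'
  6. insert 'a'  (+1)
  7. insert 'c'  (+1)
  8. substitute 'y' -> 't'  (+1)
Total edit operations: 5
Edit distance = 5


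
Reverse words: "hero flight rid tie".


Original: "hero flight rid tie"
Words (1..n): hero | flight | rid | tie
Reversed (n..1): tie | rid | flight | hero
Result = "tie rid flight hero"


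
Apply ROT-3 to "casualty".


Word: "casualty"
Shift: 3
Each letter → (letter + shift) mod 26:
  'c' (2) + 3 = 5 → 'f'
  'a' (0) + 3 = 3 → 'd'
  's' (18) + 3 = 21 → 'v'
  'u' (20) + 3 = 23 → 'x'
  'a' (0) + 3 = 3 → 'd'
  'l' (11) + 3 = 14 → 'o'
  't' (19) + 3 = 22 → 'w'
  'y' (24) + 3 = 1 → 'b'
Result = "fdvxdowb"


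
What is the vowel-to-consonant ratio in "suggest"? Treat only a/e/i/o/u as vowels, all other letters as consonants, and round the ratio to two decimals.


Word: "suggest"
Vowels (a,e,i,o,u): 2
Consonants: 5
Ratio = 2/5
= 0.40


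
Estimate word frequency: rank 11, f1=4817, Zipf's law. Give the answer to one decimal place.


Zipf's law: f(r) = f(1) / r
f(1) = 4817
f(11) = 4817 / 11
= 437.9 occurrences


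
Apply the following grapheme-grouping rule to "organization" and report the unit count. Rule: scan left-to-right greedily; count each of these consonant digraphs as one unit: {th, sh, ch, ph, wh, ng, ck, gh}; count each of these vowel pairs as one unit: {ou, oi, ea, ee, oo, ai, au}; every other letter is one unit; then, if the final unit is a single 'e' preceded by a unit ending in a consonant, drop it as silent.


Word: "organization" (12 letters)
Left-to-right scan:
  [1] 'o' (letter)
  [2] 'r' (letter)
  [3] 'g' (letter)
  [4] 'a' (letter)
  [5] 'n' (letter)
  [6] 'i' (letter)
  [7] 'z' (letter)
  [8] 'a' (letter)
  [9] 't' (letter)
  [10] 'i' (letter)
  [11] 'o' (letter)
  [12] 'n' (letter)
Units from scan: 12
Sound units = 12 units


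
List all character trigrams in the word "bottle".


Word: "bottle" (length 6)
Number of trigrams = 6 - 3 + 1 = 4
  Position 0: "bot"
  Position 1: "ott"
  Position 2: "ttl"
  Position 3: "tle"
Trigrams = "bot", "ott", "ttl", "tle"


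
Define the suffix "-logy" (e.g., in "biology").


Suffix: -logy
Example: biology (bio- + -logy)
Meaning = study of


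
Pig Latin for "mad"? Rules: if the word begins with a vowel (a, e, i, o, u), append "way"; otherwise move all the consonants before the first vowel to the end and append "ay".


Word: "mad"
Starts with consonant(s) → move to end, add 'ay'
Consonant cluster: "m"
Pig Latin = "admay"


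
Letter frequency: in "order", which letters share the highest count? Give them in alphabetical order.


Word: "order"
Letter counts:
  'd': 1
  'e': 1
  'o': 1
  'r': 2
Maximum count = 2
Most frequent = 'r' (2 times each)


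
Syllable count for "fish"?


Word: "fish"
Syllable breakdown: fish
Counting: 1 part
= 1 syllable


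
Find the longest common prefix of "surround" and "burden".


Word 1: "surround"
Word 2: "burden"
Comparing from start:
  Pos 0: 's' != 'b' (stop)
LCP = "" (length 0)


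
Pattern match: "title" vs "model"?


Pattern of "title": [0, 1, 0, 2, 3]
Pattern of "model": [0, 1, 2, 3, 4]
Patterns do not match
Same pattern = No


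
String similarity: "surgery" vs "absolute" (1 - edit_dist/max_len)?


Word 1: "surgery" (length 7)
Word 2: "absolute" (length 8)
One optimal edit sequence:
  1. insert 'a'  (+1)
  2. substitute 's' -> 'b'  (+1)
  3. substitute 'u' -> 's'  (+1)
  4. substitute 'r' -> 'o'  (+1)
  5. substitute 'g' -> 'l'  (+1)
  6. substitute 'e' -> 'u'  (+1)
  7. substitute 'r' -> 't'  (+1)
  8. substitute 'y' -> 'e'  (+1)
Edit distance = 8
Max length = max(7, 8) = 8
Similarity = 1 - 8/8
= 0.0000


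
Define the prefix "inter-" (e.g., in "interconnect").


Prefix: inter-
Example: interconnect (inter- + connect)
Meaning = between


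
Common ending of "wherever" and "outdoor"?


Word 1: "wherever"
Word 2: "outdoor"
Comparing from end:
  Pos -1: 'r' == 'r'
  Pos -2: 'e' != 'o' (stop)
LCS = "r" (length 1)


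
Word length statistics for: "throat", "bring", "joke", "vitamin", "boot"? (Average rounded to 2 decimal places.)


Lengths: "throat"=6, "bring"=5, "joke"=4, "vitamin"=7, "boot"=4
Sum = 26, Count = 5
Average = 26/5 = 5.20
= avg=5.20, min=4, max=7


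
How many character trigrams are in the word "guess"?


Word: "guess" (length 5)
Number of 3-grams = length - 3 + 1 = 5 - 3 + 1
= 3


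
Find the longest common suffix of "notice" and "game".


Word 1: "notice"
Word 2: "game"
Comparing from end:
  Pos -1: 'e' == 'e'
  Pos -2: 'c' != 'm' (stop)
LCS = "e" (length 1)


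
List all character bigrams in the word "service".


Word: "service" (length 7)
Number of bigrams = 7 - 2 + 1 = 6
  Position 0: "se"
  Position 1: "er"
  Position 2: "rv"
  Position 3: "vi"
  Position 4: "ic"
  Position 5: "ce"
Bigrams = "se", "er", "rv", "vi", "ic", "ce"


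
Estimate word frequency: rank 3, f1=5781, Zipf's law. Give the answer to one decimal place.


Zipf's law: f(r) = f(1) / r
f(1) = 5781
f(3) = 5781 / 3
= 1927.0 occurrences


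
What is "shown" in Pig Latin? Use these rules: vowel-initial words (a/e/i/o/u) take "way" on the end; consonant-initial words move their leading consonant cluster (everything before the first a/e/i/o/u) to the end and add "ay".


Word: "shown"
Starts with consonant(s) → move to end, add 'ay'
Consonant cluster: "sh"
Pig Latin = "ownshay"


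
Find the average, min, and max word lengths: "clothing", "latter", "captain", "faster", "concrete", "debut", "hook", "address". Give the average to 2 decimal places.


Lengths: "clothing"=8, "latter"=6, "captain"=7, "faster"=6, "concrete"=8, "debut"=5, "hook"=4, "address"=7
Sum = 51, Count = 8
Average = 51/8 = 6.38
= avg=6.38, min=4, max=8


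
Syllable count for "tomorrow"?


Word: "tomorrow"
Syllable breakdown: to | mor | row
Counting: 3 parts
= 3 syllables


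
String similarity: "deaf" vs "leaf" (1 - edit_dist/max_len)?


Word 1: "deaf" (length 4)
Word 2: "leaf" (length 4)
One optimal edit sequence:
  1. substitute 'd' -> 'l'  (+1)
  2. keep 'e'
  3. keep 'a'
  4. keep 'f'
Edit distance = 1
Max length = max(4, 4) = 4
Similarity = 1 - 1/4
= 0.7500


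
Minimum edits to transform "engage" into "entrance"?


Word 1: "engage" (length 6)
Word 2: "entrance" (length 8)
One optimal edit sequence (insert/delete/substitute each cost 1):
  1. keep 'e'
  2. keep 'n'
  3. insert 't'  (+1)
  4. substitute 'g' -> 'r'  (+1)
  5. keep 'a'
  6. insert 'n'  (+1)
  7. substitute 'g' -> 'c'  (+1)
  8. keep 'e'
Total edit operations: 4
Edit distance = 4


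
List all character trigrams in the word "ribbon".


Word: "ribbon" (length 6)
Number of trigrams = 6 - 3 + 1 = 4
  Position 0: "rib"
  Position 1: "ibb"
  Position 2: "bbo"
  Position 3: "bon"
Trigrams = "rib", "ibb", "bbo", "bon"


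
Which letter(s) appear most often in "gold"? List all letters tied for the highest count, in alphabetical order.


Word: "gold"
Letter counts:
  'd': 1
  'g': 1
  'l': 1
  'o': 1
Maximum count = 1
Most frequent = 'd', 'g', 'l', 'o' (1 time each)


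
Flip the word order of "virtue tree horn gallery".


Original: "virtue tree horn gallery"
Words (1..n): virtue | tree | horn | gallery
Reversed (n..1): gallery | horn | tree | virtue
Result = "gallery horn tree virtue"


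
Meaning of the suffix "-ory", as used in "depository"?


Suffix: -ory
Example: depository (deposit + -ory)
Meaning = relating to / place for


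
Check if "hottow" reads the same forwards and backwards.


Word: "hottow"
Reversed: "wottoh"
Forward == Backward? hottow != wottoh
Palindrome = No


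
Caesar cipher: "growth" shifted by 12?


Word: "growth"
Shift: 12
Each letter → (letter + shift) mod 26:
  'g' (6) + 12 = 18 → 's'
  'r' (17) + 12 = 3 → 'd'
  'o' (14) + 12 = 0 → 'a'
  'w' (22) + 12 = 8 → 'i'
  't' (19) + 12 = 5 → 'f'
  'h' (7) + 12 = 19 → 't'
Result = "sdaift"


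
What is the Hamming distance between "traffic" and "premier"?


Comparing character by character (same length = 7):
  Pos 0: 't' vs 'p' !=
  Pos 1: 'r' vs 'r' =
  Pos 2: 'a' vs 'e' !=
  Pos 3: 'f' vs 'm' !=
  Pos 4: 'f' vs 'i' !=
  Pos 5: 'i' vs 'e' !=
  Pos 6: 'c' vs 'r' !=
Hamming distance = 6


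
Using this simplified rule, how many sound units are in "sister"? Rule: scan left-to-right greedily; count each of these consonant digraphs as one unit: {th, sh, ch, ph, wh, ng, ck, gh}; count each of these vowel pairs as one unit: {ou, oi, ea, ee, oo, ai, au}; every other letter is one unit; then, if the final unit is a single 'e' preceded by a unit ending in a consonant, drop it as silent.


Word: "sister" (6 letters)
Left-to-right scan:
  1. 's' (letter)
  2. 'i' (letter)
  3. 's' (letter)
  4. 't' (letter)
  5. 'e' (letter)
  6. 'r' (letter)
Units from scan: 6
Sound units = 6 units


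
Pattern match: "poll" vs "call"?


Pattern of "poll": [0, 1, 2, 2]
Pattern of "call": [0, 1, 2, 2]
Patterns match
Same pattern = Yes


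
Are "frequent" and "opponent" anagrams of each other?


Word 1: "frequent" → sorted: eefnqrtu
Word 2: "opponent" → sorted: ennooppt
Same letters? eefnqrtu != ennooppt
Anagram = No


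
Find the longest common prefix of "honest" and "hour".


Word 1: "honest"
Word 2: "hour"
Comparing from start:
  Pos 0: 'h' == 'h'
  Pos 1: 'o' == 'o'
  Pos 2: 'n' != 'u' (stop)
LCP = "ho" (length 2)


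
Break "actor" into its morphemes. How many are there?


Word: "actor"
Morphemes: act / -or
Each morpheme carries meaning
= 2 morphemes


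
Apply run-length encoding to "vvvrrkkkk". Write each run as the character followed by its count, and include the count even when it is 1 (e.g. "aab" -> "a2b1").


String: "vvvrrkkkk"
Scanning for consecutive runs:
  'v' x 3
  'r' x 2
  'k' x 4
RLE = "v3r2k4"


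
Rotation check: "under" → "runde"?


Word: "under", Candidate: "runde"
Method: check if candidate is substring of word+word
"underunder" contains "runde"? Yes
Is rotation = Yes


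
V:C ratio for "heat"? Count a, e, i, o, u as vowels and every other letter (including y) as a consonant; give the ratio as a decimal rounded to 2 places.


Word: "heat"
Vowels (a,e,i,o,u): 2
Consonants: 2
Ratio = 2/2
= 1.00


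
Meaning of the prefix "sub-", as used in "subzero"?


Prefix: sub-
As in: subzero -> sub- + zero
Meaning = under / below


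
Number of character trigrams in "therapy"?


Word: "therapy" (length 7)
Number of 3-grams = length - 3 + 1 = 7 - 3 + 1
= 5


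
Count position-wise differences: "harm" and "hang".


Comparing character by character (same length = 4):
  Pos 0: 'h' vs 'h' =
  Pos 1: 'a' vs 'a' =
  Pos 2: 'r' vs 'n' !=
  Pos 3: 'm' vs 'g' !=
Hamming distance = 2


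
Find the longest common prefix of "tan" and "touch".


Word 1: "tan"
Word 2: "touch"
Comparing from start:
  Pos 0: 't' == 't'
  Pos 1: 'a' != 'o' (stop)
LCP = "t" (length 1)


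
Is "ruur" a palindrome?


Word: "ruur"
Reversed: "ruur"
Forward == Backward? ruur == ruur
Palindrome = Yes


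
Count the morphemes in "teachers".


Word: "teachers"
Morphemes: teach + -er + -s
Each morpheme carries meaning
= 3 morphemes


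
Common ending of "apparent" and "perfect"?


Word 1: "apparent"
Word 2: "perfect"
Comparing from end:
  Pos -1: 't' == 't'
  Pos -2: 'n' != 'c' (stop)
LCS = "t" (length 1)


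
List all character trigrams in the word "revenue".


Word: "revenue" (length 7)
Number of trigrams = 7 - 3 + 1 = 5
  Position 0: "rev"
  Position 1: "eve"
  Position 2: "ven"
  Position 3: "enu"
  Position 4: "nue"
Trigrams = "rev", "eve", "ven", "enu", "nue"


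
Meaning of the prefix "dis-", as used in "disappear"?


Prefix: dis-
Example: disappear (dis- + appear)
Meaning = not / opposite


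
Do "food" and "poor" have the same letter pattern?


Pattern of "food": [0, 1, 1, 2]
Pattern of "poor": [0, 1, 1, 2]
Patterns match
Same pattern = Yes


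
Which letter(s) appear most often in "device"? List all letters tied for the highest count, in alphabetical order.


Word: "device"
Letter counts:
  'c': 1
  'd': 1
  'e': 2
  'i': 1
  'v': 1
Maximum count = 2
Most frequent = 'e' (2 times each)


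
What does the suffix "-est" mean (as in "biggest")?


Suffix: -est
Example: biggest (big + -est, with a spelling change)
Meaning = most


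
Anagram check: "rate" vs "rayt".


Word 1: "rate" → sorted: aert
Word 2: "rayt" → sorted: arty
Same letters? aert != arty
Anagram = No


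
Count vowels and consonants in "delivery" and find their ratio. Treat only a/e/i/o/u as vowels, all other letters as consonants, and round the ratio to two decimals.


Word: "delivery"
Vowels (a,e,i,o,u): 3
Consonants: 5
Ratio = 3/5
= 0.60


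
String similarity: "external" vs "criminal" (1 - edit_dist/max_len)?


Word 1: "external" (length 8)
Word 2: "criminal" (length 8)
One optimal edit sequence:
  1. substitute 'e' -> 'c'  (+1)
  2. substitute 'x' -> 'r'  (+1)
  3. substitute 't' -> 'i'  (+1)
  4. substitute 'e' -> 'm'  (+1)
  5. substitute 'r' -> 'i'  (+1)
  6. keep 'n'
  7. keep 'a'
  8. keep 'l'
Edit distance = 5
Max length = max(8, 8) = 8
Similarity = 1 - 5/8
= 0.3750


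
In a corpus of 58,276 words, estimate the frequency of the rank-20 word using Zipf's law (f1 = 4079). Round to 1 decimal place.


Zipf's law: f(r) = f(1) / r
f(1) = 4079
f(20) = 4079 / 20
= 204.0 occurrences


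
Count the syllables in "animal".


Word: "animal"
Syllable breakdown: an / i / mal
Counting: 3 parts
= 3 syllables


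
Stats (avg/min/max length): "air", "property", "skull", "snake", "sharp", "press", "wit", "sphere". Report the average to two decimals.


Lengths: "air"=3, "property"=8, "skull"=5, "snake"=5, "sharp"=5, "press"=5, "wit"=3, "sphere"=6
Sum = 40, Count = 8
Average = 40/8 = 5.00
= avg=5.00, min=3, max=8


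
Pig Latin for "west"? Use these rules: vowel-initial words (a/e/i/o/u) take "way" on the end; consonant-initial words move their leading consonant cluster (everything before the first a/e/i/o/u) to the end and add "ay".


Word: "west"
Starts with consonant(s) → move to end, add 'ay'
Consonant cluster: "w"
Pig Latin = "estway"


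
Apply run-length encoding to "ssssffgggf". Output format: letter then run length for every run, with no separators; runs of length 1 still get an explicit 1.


String: "ssssffgggf"
Scanning for consecutive runs:
  's' x 4
  'f' x 2
  'g' x 3
  'f' x 1
RLE = "s4f2g3f1"


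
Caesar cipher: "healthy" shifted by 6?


Word: "healthy"
Shift: 6
Each letter → (letter + shift) mod 26:
  'h' (7) + 6 = 13 → 'n'
  'e' (4) + 6 = 10 → 'k'
  'a' (0) + 6 = 6 → 'g'
  'l' (11) + 6 = 17 → 'r'
  't' (19) + 6 = 25 → 'z'
  'h' (7) + 6 = 13 → 'n'
  'y' (24) + 6 = 4 → 'e'
Result = "nkgrzne"


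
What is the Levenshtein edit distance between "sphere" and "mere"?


Word 1: "sphere" (length 6)
Word 2: "mere" (length 4)
One optimal edit sequence (insert/delete/substitute each cost 1):
  1. delete 's'  (+1)
  2. delete 'p'  (+1)
  3. substitute 'h' -> 'm'  (+1)
  4. keep 'e'
  5. keep 'r'
  6. keep 'e'
Total edit operations: 3
Edit distance = 3


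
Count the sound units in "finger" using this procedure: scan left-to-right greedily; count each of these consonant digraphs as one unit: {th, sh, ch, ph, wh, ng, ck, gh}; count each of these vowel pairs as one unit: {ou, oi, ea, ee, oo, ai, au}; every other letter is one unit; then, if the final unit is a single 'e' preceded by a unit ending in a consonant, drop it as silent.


Word: "finger" (6 letters)
Left-to-right scan:
  1. 'f' (letter)
  2. 'i' (letter)
  3. 'ng' (digraph)
  4. 'e' (letter)
  5. 'r' (letter)
Units from scan: 5
Sound units = 5 units


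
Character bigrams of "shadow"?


Word: "shadow" (length 6)
Number of bigrams = 6 - 2 + 1 = 5
  Position 0: "sh"
  Position 1: "ha"
  Position 2: "ad"
  Position 3: "do"
  Position 4: "ow"
Bigrams = "sh", "ha", "ad", "do", "ow"


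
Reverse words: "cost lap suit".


Original: "cost lap suit"
Words (1..n): cost | lap | suit
Reversed (n..1): suit | lap | cost
Result = "suit lap cost"


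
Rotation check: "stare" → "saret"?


Word: "stare", Candidate: "saret"
Method: check if candidate is substring of word+word
"starestare" contains "saret"? No
Is rotation = No


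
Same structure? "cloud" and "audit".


Pattern of "cloud": [0, 1, 2, 3, 4]
Pattern of "audit": [0, 1, 2, 3, 4]
Patterns match
Same pattern = Yes


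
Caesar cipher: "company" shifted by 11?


Word: "company"
Shift: 11
Each letter → (letter + shift) mod 26:
  'c' (2) + 11 = 13 → 'n'
  'o' (14) + 11 = 25 → 'z'
  'm' (12) + 11 = 23 → 'x'
  'p' (15) + 11 = 0 → 'a'
  'a' (0) + 11 = 11 → 'l'
  'n' (13) + 11 = 24 → 'y'
  'y' (24) + 11 = 9 → 'j'
Result = "nzxalyj"


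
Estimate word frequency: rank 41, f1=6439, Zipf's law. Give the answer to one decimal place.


Zipf's law: f(r) = f(1) / r
f(1) = 6439
f(41) = 6439 / 41
= 157.0 occurrences


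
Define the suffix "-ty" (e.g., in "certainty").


Suffix: -ty
As in: certainty -> certain + -ty
Meaning = quality of


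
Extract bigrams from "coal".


Word: "coal" (length 4)
Number of bigrams = 4 - 2 + 1 = 3
  Position 0: "co"
  Position 1: "oa"
  Position 2: "al"
Bigrams = "co", "oa", "al"


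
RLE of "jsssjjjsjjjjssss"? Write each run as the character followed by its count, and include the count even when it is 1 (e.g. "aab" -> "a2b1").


String: "jsssjjjsjjjjssss"
Scanning for consecutive runs:
  'j' x 1
  's' x 3
  'j' x 3
  's' x 1
  'j' x 4
  's' x 4
RLE = "j1s3j3s1j4s4"


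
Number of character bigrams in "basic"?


Word: "basic" (length 5)
Number of 2-grams = length - 2 + 1 = 5 - 2 + 1
= 4


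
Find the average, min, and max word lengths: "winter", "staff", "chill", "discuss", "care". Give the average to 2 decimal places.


Lengths: "winter"=6, "staff"=5, "chill"=5, "discuss"=7, "care"=4
Sum = 27, Count = 5
Average = 27/5 = 5.40
= avg=5.40, min=4, max=7


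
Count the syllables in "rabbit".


Word: "rabbit"
Syllable breakdown: rab / bit
Counting: 2 parts
= 2 syllables


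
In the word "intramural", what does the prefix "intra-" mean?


Prefix: intra-
Example: intramural (intra- + mural)
Meaning = within


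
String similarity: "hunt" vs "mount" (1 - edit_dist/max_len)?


Word 1: "hunt" (length 4)
Word 2: "mount" (length 5)
One optimal edit sequence:
  1. insert 'm'  (+1)
  2. substitute 'h' -> 'o'  (+1)
  3. keep 'u'
  4. keep 'n'
  5. keep 't'
Edit distance = 2
Max length = max(4, 5) = 5
Similarity = 1 - 2/5
= 0.6000


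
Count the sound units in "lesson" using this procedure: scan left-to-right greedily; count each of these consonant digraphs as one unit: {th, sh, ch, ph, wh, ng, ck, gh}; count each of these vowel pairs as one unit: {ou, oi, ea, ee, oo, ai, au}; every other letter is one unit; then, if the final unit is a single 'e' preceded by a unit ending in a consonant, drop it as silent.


Word: "lesson" (6 letters)
Left-to-right scan:
  1. 'l' (letter)
  2. 'e' (letter)
  3. 's' (letter)
  4. 's' (letter)
  5. 'o' (letter)
  6. 'n' (letter)
Units from scan: 6
Sound units = 6 units


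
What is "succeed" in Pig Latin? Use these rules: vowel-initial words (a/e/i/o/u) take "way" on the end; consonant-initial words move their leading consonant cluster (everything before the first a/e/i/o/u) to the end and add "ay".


Word: "succeed"
Starts with consonant(s) → move to end, add 'ay'
Consonant cluster: "s"
Pig Latin = "ucceedsay"


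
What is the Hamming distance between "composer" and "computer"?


Comparing character by character (same length = 8):
  Pos 0: 'c' vs 'c' =
  Pos 1: 'o' vs 'o' =
  Pos 2: 'm' vs 'm' =
  Pos 3: 'p' vs 'p' =
  Pos 4: 'o' vs 'u' !=
  Pos 5: 's' vs 't' !=
  Pos 6: 'e' vs 'e' =
  Pos 7: 'r' vs 'r' =
Hamming distance = 2


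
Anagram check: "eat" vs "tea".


Word 1: "eat" → sorted: aet
Word 2: "tea" → sorted: aet
Same letters? aet == aet
Anagram = Yes


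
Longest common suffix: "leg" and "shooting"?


Word 1: "leg"
Word 2: "shooting"
Comparing from end:
  Pos -1: 'g' == 'g'
  Pos -2: 'e' != 'n' (stop)
LCS = "g" (length 1)


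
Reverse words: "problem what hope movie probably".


Original: "problem what hope movie probably"
Words (1..n): problem | what | hope | movie | probably
Reversed (n..1): probably | movie | hope | what | problem
Result = "probably movie hope what problem"


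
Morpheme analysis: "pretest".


Word: "pretest"
Morphemes: pre- / test
Each morpheme carries meaning
= 2 morphemes


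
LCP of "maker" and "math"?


Word 1: "maker"
Word 2: "math"
Comparing from start:
  Pos 0: 'm' == 'm'
  Pos 1: 'a' == 'a'
  Pos 2: 'k' != 't' (stop)
LCP = "ma" (length 2)


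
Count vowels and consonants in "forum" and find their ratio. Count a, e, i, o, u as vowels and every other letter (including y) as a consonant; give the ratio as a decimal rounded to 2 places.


Word: "forum"
Vowels (a,e,i,o,u): 2
Consonants: 3
Ratio = 2/3
= 0.67


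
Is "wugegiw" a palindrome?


Word: "wugegiw"
Reversed: "wigeguw"
Forward == Backward? wugegiw != wigeguw
Palindrome = No


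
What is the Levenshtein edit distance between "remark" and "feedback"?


Word 1: "remark" (length 6)
Word 2: "feedback" (length 8)
One optimal edit sequence (insert/delete/substitute each cost 1):
  1. insert 'f'  (+1)
  2. substitute 'r' -> 'e'  (+1)
  3. keep 'e'
  4. insert 'd'  (+1)
  5. substitute 'm' -> 'b'  (+1)
  6. keep 'a'
  7. substitute 'r' -> 'c'  (+1)
  8. keep 'k'
Total edit operations: 5
Edit distance = 5


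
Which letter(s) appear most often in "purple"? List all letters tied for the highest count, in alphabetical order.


Word: "purple"
Letter counts:
  'e': 1
  'l': 1
  'p': 2
  'r': 1
  'u': 1
Maximum count = 2
Most frequent = 'p' (2 times each)


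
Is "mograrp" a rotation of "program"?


Word: "program", Candidate: "mograrp"
Method: check if candidate is substring of word+word
"programprogram" contains "mograrp"? No
Is rotation = No


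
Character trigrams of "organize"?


Word: "organize" (length 8)
Number of trigrams = 8 - 3 + 1 = 6
  Position 0: "org"
  Position 1: "rga"
  Position 2: "gan"
  Position 3: "ani"
  Position 4: "niz"
  Position 5: "ize"
Trigrams = "org", "rga", "gan", "ani", "niz", "ize"


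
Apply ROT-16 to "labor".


Word: "labor"
Shift: 16
Each letter → (letter + shift) mod 26:
  'l' (11) + 16 = 1 → 'b'
  'a' (0) + 16 = 16 → 'q'
  'b' (1) + 16 = 17 → 'r'
  'o' (14) + 16 = 4 → 'e'
  'r' (17) + 16 = 7 → 'h'
Result = "bqreh"


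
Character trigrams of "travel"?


Word: "travel" (length 6)
Number of trigrams = 6 - 3 + 1 = 4
  Position 0: "tra"
  Position 1: "rav"
  Position 2: "ave"
  Position 3: "vel"
Trigrams = "tra", "rav", "ave", "vel"


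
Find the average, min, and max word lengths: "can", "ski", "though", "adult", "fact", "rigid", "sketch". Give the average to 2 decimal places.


Lengths: "can"=3, "ski"=3, "though"=6, "adult"=5, "fact"=4, "rigid"=5, "sketch"=6
Sum = 32, Count = 7
Average = 32/7 = 4.57
= avg=4.57, min=3, max=6


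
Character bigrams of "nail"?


Word: "nail" (length 4)
Number of bigrams = 4 - 2 + 1 = 3
  Position 0: "na"
  Position 1: "ai"
  Position 2: "il"
Bigrams = "na", "ai", "il"


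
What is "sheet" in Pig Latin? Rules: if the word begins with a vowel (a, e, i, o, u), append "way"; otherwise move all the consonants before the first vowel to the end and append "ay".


Word: "sheet"
Starts with consonant(s) → move to end, add 'ay'
Consonant cluster: "sh"
Pig Latin = "eetshay"


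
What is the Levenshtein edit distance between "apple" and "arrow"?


Word 1: "apple" (length 5)
Word 2: "arrow" (length 5)
One optimal edit sequence (insert/delete/substitute each cost 1):
  1. keep 'a'
  2. substitute 'p' -> 'r'  (+1)
  3. substitute 'p' -> 'r'  (+1)
  4. substitute 'l' -> 'o'  (+1)
  5. substitute 'e' -> 'w'  (+1)
Total edit operations: 4
Edit distance = 4


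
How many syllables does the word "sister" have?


Word: "sister"
Syllable breakdown: sis / ter
Counting: 2 parts
= 2 syllables


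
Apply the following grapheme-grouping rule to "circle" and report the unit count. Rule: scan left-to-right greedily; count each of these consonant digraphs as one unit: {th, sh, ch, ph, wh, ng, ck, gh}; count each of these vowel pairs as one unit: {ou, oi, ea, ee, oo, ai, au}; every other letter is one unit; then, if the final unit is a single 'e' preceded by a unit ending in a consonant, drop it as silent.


Word: "circle" (6 letters)
Left-to-right scan:
  [1] 'c' (letter)
  [2] 'i' (letter)
  [3] 'r' (letter)
  [4] 'c' (letter)
  [5] 'l' (letter)
  [6] 'e' (letter)
Units from scan: 6
Final unit is 'e' after a consonant -> drop as silent (-1)
Sound units = 5 units


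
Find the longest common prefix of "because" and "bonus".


Word 1: "because"
Word 2: "bonus"
Comparing from start:
  Pos 0: 'b' == 'b'
  Pos 1: 'e' != 'o' (stop)
LCP = "b" (length 1)


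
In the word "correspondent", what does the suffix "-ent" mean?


Suffix: -ent
Example: correspondent = correspond + -ent
Meaning = one who / that which


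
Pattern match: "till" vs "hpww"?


Pattern of "till": [0, 1, 2, 2]
Pattern of "hpww": [0, 1, 2, 2]
Patterns match
Same pattern = Yes


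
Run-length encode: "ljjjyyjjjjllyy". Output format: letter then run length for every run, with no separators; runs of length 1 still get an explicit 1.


String: "ljjjyyjjjjllyy"
Scanning for consecutive runs:
  'l' x 1
  'j' x 3
  'y' x 2
  'j' x 4
  'l' x 2
  'y' x 2
RLE = "l1j3y2j4l2y2"


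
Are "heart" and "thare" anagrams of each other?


Word 1: "heart" → sorted: aehrt
Word 2: "thare" → sorted: aehrt
Same letters? aehrt == aehrt
Anagram = Yes


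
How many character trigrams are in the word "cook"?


Word: "cook" (length 4)
Number of 3-grams = length - 3 + 1 = 4 - 3 + 1
= 2


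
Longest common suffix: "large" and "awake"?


Word 1: "large"
Word 2: "awake"
Comparing from end:
  Pos -1: 'e' == 'e'
  Pos -2: 'g' != 'k' (stop)
LCS = "e" (length 1)


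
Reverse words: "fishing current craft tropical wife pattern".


Original: "fishing current craft tropical wife pattern"
Words (1..n): fishing | current | craft | tropical | wife | pattern
Reversed (n..1): pattern | wife | tropical | craft | current | fishing
Result = "pattern wife tropical craft current fishing"


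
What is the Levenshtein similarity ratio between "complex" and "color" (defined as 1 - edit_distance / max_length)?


Word 1: "complex" (length 7)
Word 2: "color" (length 5)
One optimal edit sequence:
  1. keep 'c'
  2. keep 'o'
  3. delete 'm'  (+1)
  4. delete 'p'  (+1)
  5. keep 'l'
  6. substitute 'e' -> 'o'  (+1)
  7. substitute 'x' -> 'r'  (+1)
Edit distance = 4
Max length = max(7, 5) = 7
Similarity = 1 - 4/7
= 0.4286


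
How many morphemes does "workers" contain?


Word: "workers"
Morphemes: work + -er + -s
Each morpheme carries meaning
= 3 morphemes


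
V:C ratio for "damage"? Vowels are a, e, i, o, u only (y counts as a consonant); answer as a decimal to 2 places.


Word: "damage"
Vowels (a,e,i,o,u): 3
Consonants: 3
Ratio = 3/3
= 1.00


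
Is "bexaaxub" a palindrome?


Word: "bexaaxub"
Reversed: "buxaaxeb"
Forward == Backward? bexaaxub != buxaaxeb
Palindrome = No


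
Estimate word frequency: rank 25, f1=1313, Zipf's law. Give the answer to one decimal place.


Zipf's law: f(r) = f(1) / r
f(1) = 1313
f(25) = 1313 / 25
= 52.5 occurrences


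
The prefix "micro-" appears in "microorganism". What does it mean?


Prefix: micro-
As in: microorganism -> micro- + organism
Meaning = small


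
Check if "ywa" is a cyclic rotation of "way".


Word: "way", Candidate: "ywa"
Method: check if candidate is substring of word+word
"wayway" contains "ywa"? Yes
Is rotation = Yes


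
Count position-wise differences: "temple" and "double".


Comparing character by character (same length = 6):
  Pos 0: 't' vs 'd' !=
  Pos 1: 'e' vs 'o' !=
  Pos 2: 'm' vs 'u' !=
  Pos 3: 'p' vs 'b' !=
  Pos 4: 'l' vs 'l' =
  Pos 5: 'e' vs 'e' =
Hamming distance = 4


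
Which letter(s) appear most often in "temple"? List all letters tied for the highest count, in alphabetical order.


Word: "temple"
Letter counts:
  'e': 2
  'l': 1
  'm': 1
  'p': 1
  't': 1
Maximum count = 2
Most frequent = 'e' (2 times each)


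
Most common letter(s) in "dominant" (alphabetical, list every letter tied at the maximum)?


Word: "dominant"
Letter counts:
  'a': 1
  'd': 1
  'i': 1
  'm': 1
  'n': 2
  'o': 1
  't': 1
Maximum count = 2
Most frequent = 'n' (2 times each)


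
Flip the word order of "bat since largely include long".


Original: "bat since largely include long"
Words (1..n): bat | since | largely | include | long
Reversed (n..1): long | include | largely | since | bat
Result = "long include largely since bat"


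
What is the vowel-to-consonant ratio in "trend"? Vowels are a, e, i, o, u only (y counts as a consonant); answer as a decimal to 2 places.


Word: "trend"
Vowels (a,e,i,o,u): 1
Consonants: 4
Ratio = 1/4
= 0.25


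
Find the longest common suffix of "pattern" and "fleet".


Word 1: "pattern"
Word 2: "fleet"
Comparing from end:
  Pos -1: 'n' != 't' (stop)
LCS = "" (length 0)


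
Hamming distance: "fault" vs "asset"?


Comparing character by character (same length = 5):
  Pos 0: 'f' vs 'a' !=
  Pos 1: 'a' vs 's' !=
  Pos 2: 'u' vs 's' !=
  Pos 3: 'l' vs 'e' !=
  Pos 4: 't' vs 't' =
Hamming distance = 4


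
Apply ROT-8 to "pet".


Word: "pet"
Shift: 8
Each letter → (letter + shift) mod 26:
  'p' (15) + 8 = 23 → 'x'
  'e' (4) + 8 = 12 → 'm'
  't' (19) + 8 = 1 → 'b'
Result = "xmb"


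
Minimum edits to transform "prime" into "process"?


Word 1: "prime" (length 5)
Word 2: "process" (length 7)
One optimal edit sequence (insert/delete/substitute each cost 1):
  1. keep 'p'
  2. keep 'r'
  3. substitute 'i' -> 'o'  (+1)
  4. substitute 'm' -> 'c'  (+1)
  5. keep 'e'
  6. insert 's'  (+1)
  7. insert 's'  (+1)
Total edit operations: 4
Edit distance = 4


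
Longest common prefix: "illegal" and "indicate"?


Word 1: "illegal"
Word 2: "indicate"
Comparing from start:
  Pos 0: 'i' == 'i'
  Pos 1: 'l' != 'n' (stop)
LCP = "i" (length 1)


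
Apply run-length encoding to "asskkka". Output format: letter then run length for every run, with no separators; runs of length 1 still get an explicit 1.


String: "asskkka"
Scanning for consecutive runs:
  'a' x 1
  's' x 2
  'k' x 3
  'a' x 1
RLE = "a1s2k3a1"


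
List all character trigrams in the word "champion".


Word: "champion" (length 8)
Number of trigrams = 8 - 3 + 1 = 6
  Position 0: "cha"
  Position 1: "ham"
  Position 2: "amp"
  Position 3: "mpi"
  Position 4: "pio"
  Position 5: "ion"
Trigrams = "cha", "ham", "amp", "mpi", "pio", "ion"


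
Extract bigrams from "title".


Word: "title" (length 5)
Number of bigrams = 5 - 2 + 1 = 4
  Position 0: "ti"
  Position 1: "it"
  Position 2: "tl"
  Position 3: "le"
Bigrams = "ti", "it", "tl", "le"


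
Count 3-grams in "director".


Word: "director" (length 8)
Number of 3-grams = length - 3 + 1 = 8 - 3 + 1
= 6


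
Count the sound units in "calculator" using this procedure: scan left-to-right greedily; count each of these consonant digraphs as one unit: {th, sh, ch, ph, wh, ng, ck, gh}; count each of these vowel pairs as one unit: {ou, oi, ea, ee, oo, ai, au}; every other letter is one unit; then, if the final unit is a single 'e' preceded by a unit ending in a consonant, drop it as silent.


Word: "calculator" (10 letters)
Left-to-right scan:
  1. 'c' (letter)
  2. 'a' (letter)
  3. 'l' (letter)
  4. 'c' (letter)
  5. 'u' (letter)
  6. 'l' (letter)
  7. 'a' (letter)
  8. 't' (letter)
  9. 'o' (letter)
  10. 'r' (letter)
Units from scan: 10
Sound units = 10 units
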